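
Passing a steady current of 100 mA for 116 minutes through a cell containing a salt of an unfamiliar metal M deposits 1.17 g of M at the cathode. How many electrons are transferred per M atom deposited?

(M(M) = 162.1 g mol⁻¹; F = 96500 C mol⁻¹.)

Q = I·t = 0.1000 A × 6960.0 s = 696.0 C, so n(e⁻) = 696.0/96500 = 0.007212 mol.
n(M) deposited = 1.17 / 162.1 = 0.007218 mol.
Electrons per atom = n(e⁻)/n(M) = 0.007212 / 0.007218 = 0.999 ≈ 1, so the ion is M⁺.

1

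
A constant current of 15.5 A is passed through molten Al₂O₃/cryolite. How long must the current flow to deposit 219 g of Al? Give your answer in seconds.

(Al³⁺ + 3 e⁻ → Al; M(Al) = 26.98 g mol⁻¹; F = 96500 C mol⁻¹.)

1.52 × 10⁵ s

n(Al) = m/M = 219 / 26.98 = 8.117 mol.
Each Al atom requires 3 electrons, so n(e⁻) = 3 × 8.117 = 24.35 mol.
Q = n(e⁻)·F = 24.35 × 96500 = 2350000 C.
t = Q/I = 2350000 / 15.50 A = 151600 s.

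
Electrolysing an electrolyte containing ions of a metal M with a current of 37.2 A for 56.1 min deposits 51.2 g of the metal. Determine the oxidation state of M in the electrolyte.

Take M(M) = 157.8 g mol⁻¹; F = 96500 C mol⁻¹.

+4

Q = I·t = 37.20 A × 3366.0 s = 125200 C, so n(e⁻) = 125200/96500 = 1.298 mol.
n(M) deposited = 51.2 / 157.8 = 0.3245 mol.
Electrons per atom = n(e⁻)/n(M) = 1.298 / 0.3245 = 4.00 ≈ 4, so the ion is M⁴⁺.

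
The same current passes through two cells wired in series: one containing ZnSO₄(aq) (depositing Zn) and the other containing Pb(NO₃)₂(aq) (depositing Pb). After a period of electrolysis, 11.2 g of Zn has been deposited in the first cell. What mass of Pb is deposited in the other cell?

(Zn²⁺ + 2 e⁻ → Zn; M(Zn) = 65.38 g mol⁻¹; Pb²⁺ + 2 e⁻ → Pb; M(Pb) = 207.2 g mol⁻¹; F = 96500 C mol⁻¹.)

n(Zn) = 11.2 / 65.38 = 0.1713 mol.
Since Zn²⁺ + 2 e⁻ → Zn, n(e⁻) passed = 2 × 0.1713 = 0.3426 mol.
Cells in series carry the same charge, so the same 0.3426 mol of electrons passes through cell 2.
Pb²⁺ + 2 e⁻ → Pb, so n(Pb) = 0.3426 / 2 = 0.1713 mol.
m(Pb) = 0.1713 × 207.2 = 35.5 g.

35.5 g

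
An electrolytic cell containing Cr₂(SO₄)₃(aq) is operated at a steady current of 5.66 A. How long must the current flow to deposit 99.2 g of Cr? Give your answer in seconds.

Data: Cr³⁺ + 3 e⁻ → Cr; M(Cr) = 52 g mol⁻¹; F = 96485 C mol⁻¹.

n(Cr) = m/M = 99.2 / 52 = 1.908 mol.
Each Cr atom requires 3 electrons, so n(e⁻) = 3 × 1.908 = 5.723 mol.
Q = n(e⁻)·F = 5.723 × 96485 = 552200 C.
t = Q/I = 552200 / 5.660 A = 97560 s.

97600 s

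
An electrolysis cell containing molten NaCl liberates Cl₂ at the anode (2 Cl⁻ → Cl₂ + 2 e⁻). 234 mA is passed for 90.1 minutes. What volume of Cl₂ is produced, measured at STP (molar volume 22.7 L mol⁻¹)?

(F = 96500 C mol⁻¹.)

Q = I·t = 0.2340 A × 5406.0 s = 1265 C.
n(e⁻) = Q/F = 1265 / 96500 = 0.01311 mol.
2 electrons are transferred per Cl₂ molecule, so n(Cl₂) = 0.01311 / 2 = 0.006554 mol.
V = n × V_m = 0.006554 × 22.7 = 0.149 L.

0.149 L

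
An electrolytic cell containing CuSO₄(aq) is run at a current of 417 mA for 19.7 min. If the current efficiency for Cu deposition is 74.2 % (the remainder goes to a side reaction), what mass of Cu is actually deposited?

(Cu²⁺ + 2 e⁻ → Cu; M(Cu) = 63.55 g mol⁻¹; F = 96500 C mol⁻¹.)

Q = I·t = 0.4170 × 1182.0 = 492.9 C.
n(e⁻) = 492.9/96500 = 0.005108 mol; theoretically n(Cu) = 0.005108/2 = 0.002554 mol, m_theo = 0.1623 g.
At 74.2 % efficiency, m_actual = 0.742 × 0.1623 = 0.120 g.

0.120 g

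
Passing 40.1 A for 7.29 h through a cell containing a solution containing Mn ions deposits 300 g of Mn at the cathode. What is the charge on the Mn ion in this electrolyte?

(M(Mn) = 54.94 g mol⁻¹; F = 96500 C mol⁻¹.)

Q = I·t = 40.10 A × 26244 s = 1052000 C, so n(e⁻) = 1052000/96500 = 10.91 mol.
n(Mn) deposited = 300 / 54.94 = 5.461 mol.
Electrons per atom = n(e⁻)/n(Mn) = 10.91 / 5.461 = 2.00 ≈ 2, so the ion is Mn²⁺.

+2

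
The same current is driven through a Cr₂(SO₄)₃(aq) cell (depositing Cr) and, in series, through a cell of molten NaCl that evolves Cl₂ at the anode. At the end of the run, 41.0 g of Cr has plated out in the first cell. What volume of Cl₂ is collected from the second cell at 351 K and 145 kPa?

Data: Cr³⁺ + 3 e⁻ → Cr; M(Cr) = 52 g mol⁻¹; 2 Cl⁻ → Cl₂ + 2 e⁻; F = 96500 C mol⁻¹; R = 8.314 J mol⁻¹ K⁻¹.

23.8 L

n(Cr) = 41.0 / 52 = 0.7885 mol, so n(e⁻) = 3 × 0.7885 = 2.365 mol.
The cells are in series, so the same 2.365 mol of electrons passes through the second cell.
2 Cl⁻ → Cl₂ + 2 e⁻ — 2 mol e⁻ per mol Cl₂, so n(Cl₂) = 2.365/2 = 1.183 mol.
V = nRT/P = (1.183 × 8.314 × 351) / (145 × 10³) = 0.0238 m³ = 23.8 L.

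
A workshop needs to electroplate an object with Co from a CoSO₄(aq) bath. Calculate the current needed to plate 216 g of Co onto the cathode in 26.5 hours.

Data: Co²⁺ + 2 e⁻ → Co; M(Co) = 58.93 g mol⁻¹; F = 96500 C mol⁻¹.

n(Co) = 216 / 58.93 = 3.665 mol.
n(e⁻) = 2 × 3.665 = 7.331 mol.
Q = n(e⁻)·F = 7.331 × 96500 = 707400 C.
I = Q/t = 707400 / 95400 s = 7.42 A.

7.42 A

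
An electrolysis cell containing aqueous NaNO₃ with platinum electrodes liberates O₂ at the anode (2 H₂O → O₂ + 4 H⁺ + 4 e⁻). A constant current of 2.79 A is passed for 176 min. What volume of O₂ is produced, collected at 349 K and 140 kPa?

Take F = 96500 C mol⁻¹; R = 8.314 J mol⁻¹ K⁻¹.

Q = I·t = 2.790 A × 10560 s = 29460 C.
n(e⁻) = Q/F = 29460 / 96500 = 0.3053 mol.
4 electrons are transferred per O₂ molecule, so n(O₂) = 0.3053 / 4 = 0.07633 mol.
V = nRT/P = (0.07633 × 8.314 × 349) / (140 × 10³ Pa) = 0.00158 m³ = 1.58 L.

1.58 L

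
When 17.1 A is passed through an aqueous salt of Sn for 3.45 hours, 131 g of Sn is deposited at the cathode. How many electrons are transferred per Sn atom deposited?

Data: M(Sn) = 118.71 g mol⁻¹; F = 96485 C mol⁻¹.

Q = I·t = 17.10 A × 12420 s = 212400 C, so n(e⁻) = 212400/96485 = 2.201 mol.
n(Sn) deposited = 131 / 118.71 = 1.104 mol.
Electrons per atom = n(e⁻)/n(Sn) = 2.201 / 1.104 = 1.99 ≈ 2, so the ion is Sn²⁺.

2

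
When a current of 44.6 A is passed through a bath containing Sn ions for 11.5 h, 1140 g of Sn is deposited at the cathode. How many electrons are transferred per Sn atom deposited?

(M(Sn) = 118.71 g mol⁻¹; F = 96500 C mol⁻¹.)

Q = I·t = 44.60 A × 41400 s = 1846000 C, so n(e⁻) = 1846000/96500 = 19.13 mol.
n(Sn) deposited = 1140 / 118.71 = 9.603 mol.
Electrons per atom = n(e⁻)/n(Sn) = 19.13 / 9.603 = 1.99 ≈ 2, so the ion is Sn²⁺.

2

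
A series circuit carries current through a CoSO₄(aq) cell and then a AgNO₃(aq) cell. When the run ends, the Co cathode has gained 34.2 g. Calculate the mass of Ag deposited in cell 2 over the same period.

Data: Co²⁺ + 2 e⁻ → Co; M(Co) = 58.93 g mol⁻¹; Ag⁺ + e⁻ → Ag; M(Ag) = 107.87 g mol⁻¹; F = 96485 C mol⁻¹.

125 g

n(Co) = 34.2 / 58.93 = 0.5803 mol.
Since Co²⁺ + 2 e⁻ → Co, n(e⁻) passed = 2 × 0.5803 = 1.161 mol.
Cells in series carry the same charge, so the same 1.161 mol of electrons passes through cell 2.
Ag⁺ + e⁻ → Ag, so n(Ag) = 1.161 / 1 = 1.161 mol.
m(Ag) = 1.161 × 107.87 = 125 g.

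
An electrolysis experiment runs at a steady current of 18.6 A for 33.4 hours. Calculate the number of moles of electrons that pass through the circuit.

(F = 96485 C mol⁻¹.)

23.2 mol

Q = I·t = 18.60 A × 120240 s = 2236000 C.
n(e⁻) = Q/F = 2236000 / 96485 = 23.2 mol.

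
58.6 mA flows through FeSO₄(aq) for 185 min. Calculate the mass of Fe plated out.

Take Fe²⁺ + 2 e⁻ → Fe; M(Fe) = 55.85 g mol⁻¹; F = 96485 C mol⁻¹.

0.188 g

Q = I·t = 0.05860 A × 11100 s = 650.5 C.
n(e⁻) = Q/F = 650.5 / 96485 = 0.006742 mol.
Fe²⁺ + 2 e⁻ → Fe, so n(Fe) = n(e⁻)/2 = 0.003371 mol.
m = n·M = 0.003371 × 55.85 = 0.188 g.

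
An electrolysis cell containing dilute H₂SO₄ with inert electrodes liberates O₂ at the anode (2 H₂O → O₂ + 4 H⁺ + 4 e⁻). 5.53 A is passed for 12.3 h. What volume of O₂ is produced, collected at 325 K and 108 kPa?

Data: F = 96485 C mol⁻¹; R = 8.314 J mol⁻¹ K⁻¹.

Q = I·t = 5.530 A × 44280 s = 244900 C.
n(e⁻) = Q/F = 244900 / 96485 = 2.538 mol.
4 electrons are transferred per O₂ molecule, so n(O₂) = 2.538 / 4 = 0.6345 mol.
V = nRT/P = (0.6345 × 8.314 × 325) / (108 × 10³ Pa) = 0.0159 m³ = 15.9 L.

15.9 L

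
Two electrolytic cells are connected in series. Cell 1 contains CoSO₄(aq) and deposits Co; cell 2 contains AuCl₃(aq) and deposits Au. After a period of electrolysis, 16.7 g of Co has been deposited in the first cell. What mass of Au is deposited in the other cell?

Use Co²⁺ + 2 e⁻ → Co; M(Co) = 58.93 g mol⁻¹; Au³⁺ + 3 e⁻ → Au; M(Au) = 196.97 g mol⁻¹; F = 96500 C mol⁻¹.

37.2 g

n(Co) = 16.7 / 58.93 = 0.2834 mol.
Since Co²⁺ + 2 e⁻ → Co, n(e⁻) passed = 2 × 0.2834 = 0.5668 mol.
Cells in series carry the same charge, so the same 0.5668 mol of electrons passes through cell 2.
Au³⁺ + 3 e⁻ → Au, so n(Au) = 0.5668 / 3 = 0.1889 mol.
m(Au) = 0.1889 × 196.97 = 37.2 g.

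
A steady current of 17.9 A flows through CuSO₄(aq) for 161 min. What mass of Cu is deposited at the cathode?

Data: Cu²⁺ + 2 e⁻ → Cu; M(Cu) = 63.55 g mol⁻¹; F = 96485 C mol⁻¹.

56.9 g

Q = I·t = 17.90 A × 9660.0 s = 172900 C.
n(e⁻) = Q/F = 172900 / 96485 = 1.792 mol.
Cu²⁺ + 2 e⁻ → Cu, so n(Cu) = n(e⁻)/2 = 0.8961 mol.
m = n·M = 0.8961 × 63.55 = 56.9 g.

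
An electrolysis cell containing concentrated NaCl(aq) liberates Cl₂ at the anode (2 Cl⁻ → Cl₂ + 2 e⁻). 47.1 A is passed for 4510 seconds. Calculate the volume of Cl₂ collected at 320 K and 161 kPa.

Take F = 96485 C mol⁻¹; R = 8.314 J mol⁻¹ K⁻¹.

Q = I·t = 47.10 A × 4510.0 s = 212400 C.
n(e⁻) = Q/F = 212400 / 96485 = 2.202 mol.
2 electrons are transferred per Cl₂ molecule, so n(Cl₂) = 2.202 / 2 = 1.101 mol.
V = nRT/P = (1.101 × 8.314 × 320) / (161 × 10³ Pa) = 0.0182 m³ = 18.2 L.

18.2 L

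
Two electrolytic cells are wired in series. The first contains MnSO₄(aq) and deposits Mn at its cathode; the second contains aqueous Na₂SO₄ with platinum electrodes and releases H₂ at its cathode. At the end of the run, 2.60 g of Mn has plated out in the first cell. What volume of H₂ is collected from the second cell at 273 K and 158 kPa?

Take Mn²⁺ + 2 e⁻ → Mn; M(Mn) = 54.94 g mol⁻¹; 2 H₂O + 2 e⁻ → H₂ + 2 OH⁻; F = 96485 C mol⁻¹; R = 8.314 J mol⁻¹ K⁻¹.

n(Mn) = 2.60 / 54.94 = 0.04732 mol, so n(e⁻) = 2 × 0.04732 = 0.09465 mol.
The cells are in series, so the same 0.09465 mol of electrons passes through the second cell.
2 H₂O + 2 e⁻ → H₂ + 2 OH⁻ — 2 mol e⁻ per mol H₂, so n(H₂) = 0.09465/2 = 0.04732 mol.
V = nRT/P = (0.04732 × 8.314 × 273) / (158 × 10³) = 6.80 × 10⁻⁴ m³ = 0.680 L.

0.680 L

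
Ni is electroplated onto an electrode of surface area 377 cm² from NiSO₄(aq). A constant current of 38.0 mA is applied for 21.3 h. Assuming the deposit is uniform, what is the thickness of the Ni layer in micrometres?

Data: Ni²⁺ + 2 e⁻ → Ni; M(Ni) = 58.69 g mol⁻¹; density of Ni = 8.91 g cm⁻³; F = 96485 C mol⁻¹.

Q = I·t = 0.03800 × 76680 = 2914 C; n(e⁻) = 0.03020 mol.
n(Ni) = n(e⁻)/2 = 0.01510 mol, so m = 0.01510 × 58.69 = 0.8862 g.
Volume = m/ρ = 0.8862 / 8.91 = 0.09946 cm³.
Thickness = V/A = 0.09946 / 377 = 2.64 × 10⁻⁴ cm = 2.64 μm.

2.64 μm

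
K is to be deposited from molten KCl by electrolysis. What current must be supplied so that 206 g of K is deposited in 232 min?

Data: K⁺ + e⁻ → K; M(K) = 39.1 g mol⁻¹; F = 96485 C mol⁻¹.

36.5 A

n(K) = 206 / 39.1 = 5.269 mol.
n(e⁻) = 1 × 5.269 = 5.269 mol.
Q = n(e⁻)·F = 5.269 × 96485 = 508300 C.
I = Q/t = 508300 / 13920 s = 36.5 A.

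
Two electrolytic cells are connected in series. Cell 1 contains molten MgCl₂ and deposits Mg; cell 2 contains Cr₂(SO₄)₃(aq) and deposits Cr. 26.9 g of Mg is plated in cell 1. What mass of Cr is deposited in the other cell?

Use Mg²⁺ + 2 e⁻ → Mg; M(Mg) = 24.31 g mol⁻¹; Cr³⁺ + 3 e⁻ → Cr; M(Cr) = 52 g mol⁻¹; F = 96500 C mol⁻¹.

n(Mg) = 26.9 / 24.31 = 1.107 mol.
Since Mg²⁺ + 2 e⁻ → Mg, n(e⁻) passed = 2 × 1.107 = 2.213 mol.
Cells in series carry the same charge, so the same 2.213 mol of electrons passes through cell 2.
Cr³⁺ + 3 e⁻ → Cr, so n(Cr) = 2.213 / 3 = 0.7377 mol.
m(Cr) = 0.7377 × 52 = 38.4 g.

38.4 g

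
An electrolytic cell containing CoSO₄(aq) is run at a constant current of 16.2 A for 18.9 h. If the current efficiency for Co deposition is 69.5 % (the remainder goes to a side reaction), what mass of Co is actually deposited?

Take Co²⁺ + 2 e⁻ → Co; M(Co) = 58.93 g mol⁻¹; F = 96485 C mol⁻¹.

234 g

Q = I·t = 16.20 × 68040 = 1102000 C.
n(e⁻) = 1102000/96485 = 11.42 mol; theoretically n(Co) = 11.42/2 = 5.712 mol, m_theo = 336.6 g.
At 69.5 % efficiency, m_actual = 0.695 × 336.6 = 234 g.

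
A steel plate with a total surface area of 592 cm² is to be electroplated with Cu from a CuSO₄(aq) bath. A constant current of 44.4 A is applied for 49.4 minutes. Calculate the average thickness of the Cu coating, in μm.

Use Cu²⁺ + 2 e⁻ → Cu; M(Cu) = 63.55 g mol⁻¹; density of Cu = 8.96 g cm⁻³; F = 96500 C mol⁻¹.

Q = I·t = 44.40 × 2964.0 = 131600 C; n(e⁻) = 1.364 mol.
n(Cu) = n(e⁻)/2 = 0.6819 mol, so m = 0.6819 × 63.55 = 43.33 g.
Volume = m/ρ = 43.33 / 8.96 = 4.836 cm³.
Thickness = V/A = 4.836 / 592 = 0.00817 cm = 81.7 μm.

81.7 μm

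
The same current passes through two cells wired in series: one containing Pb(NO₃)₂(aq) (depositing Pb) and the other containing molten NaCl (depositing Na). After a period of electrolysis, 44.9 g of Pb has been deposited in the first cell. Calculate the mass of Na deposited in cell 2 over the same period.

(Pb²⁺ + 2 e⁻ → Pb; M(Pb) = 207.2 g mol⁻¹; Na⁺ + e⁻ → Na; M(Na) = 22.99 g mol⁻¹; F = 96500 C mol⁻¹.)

n(Pb) = 44.9 / 207.2 = 0.2167 mol.
Since Pb²⁺ + 2 e⁻ → Pb, n(e⁻) passed = 2 × 0.2167 = 0.4334 mol.
Cells in series carry the same charge, so the same 0.4334 mol of electrons passes through cell 2.
Na⁺ + e⁻ → Na, so n(Na) = 0.4334 / 1 = 0.4334 mol.
m(Na) = 0.4334 × 22.99 = 9.96 g.

9.96 g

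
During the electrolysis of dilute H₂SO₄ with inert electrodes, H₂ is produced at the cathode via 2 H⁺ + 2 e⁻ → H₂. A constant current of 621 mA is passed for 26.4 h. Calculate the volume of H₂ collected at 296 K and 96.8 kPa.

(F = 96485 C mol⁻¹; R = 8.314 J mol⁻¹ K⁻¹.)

7.78 L

Q = I·t = 0.6210 A × 95040 s = 59020 C.
n(e⁻) = Q/F = 59020 / 96485 = 0.6117 mol.
2 electrons are transferred per H₂ molecule, so n(H₂) = 0.6117 / 2 = 0.3058 mol.
V = nRT/P = (0.3058 × 8.314 × 296) / (96.8 × 10³ Pa) = 0.00778 m³ = 7.78 L.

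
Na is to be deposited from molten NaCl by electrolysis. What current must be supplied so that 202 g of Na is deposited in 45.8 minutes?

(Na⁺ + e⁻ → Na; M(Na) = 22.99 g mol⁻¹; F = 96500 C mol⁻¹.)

n(Na) = 202 / 22.99 = 8.786 mol.
n(e⁻) = 1 × 8.786 = 8.786 mol.
Q = n(e⁻)·F = 8.786 × 96500 = 847900 C.
I = Q/t = 847900 / 2748.0 s = 309 A.

309 A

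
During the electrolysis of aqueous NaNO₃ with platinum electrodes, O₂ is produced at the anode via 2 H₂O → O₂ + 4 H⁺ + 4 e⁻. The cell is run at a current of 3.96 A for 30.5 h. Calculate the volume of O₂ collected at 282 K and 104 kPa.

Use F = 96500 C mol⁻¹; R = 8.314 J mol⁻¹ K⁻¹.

25.4 L

Q = I·t = 3.960 A × 109800 s = 434800 C.
n(e⁻) = Q/F = 434800 / 96500 = 4.506 mol.
4 electrons are transferred per O₂ molecule, so n(O₂) = 4.506 / 4 = 1.126 mol.
V = nRT/P = (1.126 × 8.314 × 282) / (104 × 10³ Pa) = 0.0254 m³ = 25.4 L.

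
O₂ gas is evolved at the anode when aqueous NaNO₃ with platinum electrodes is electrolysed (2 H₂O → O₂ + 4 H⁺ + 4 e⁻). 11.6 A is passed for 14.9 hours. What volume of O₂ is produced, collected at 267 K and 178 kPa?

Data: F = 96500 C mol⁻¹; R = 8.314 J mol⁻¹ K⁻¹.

Q = I·t = 11.60 A × 53640 s = 622200 C.
n(e⁻) = Q/F = 622200 / 96500 = 6.448 mol.
4 electrons are transferred per O₂ molecule, so n(O₂) = 6.448 / 4 = 1.612 mol.
V = nRT/P = (1.612 × 8.314 × 267) / (178 × 10³ Pa) = 0.0201 m³ = 20.1 L.

20.1 L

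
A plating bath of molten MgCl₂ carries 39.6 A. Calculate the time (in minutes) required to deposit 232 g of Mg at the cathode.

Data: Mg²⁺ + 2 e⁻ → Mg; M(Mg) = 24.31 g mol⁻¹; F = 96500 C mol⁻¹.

775 min

n(Mg) = m/M = 232 / 24.31 = 9.543 mol.
Each Mg atom requires 2 electrons, so n(e⁻) = 2 × 9.543 = 19.09 mol.
Q = n(e⁻)·F = 19.09 × 96500 = 1842000 C.
t = Q/I = 1842000 / 39.60 A = 46510 s = 775 min.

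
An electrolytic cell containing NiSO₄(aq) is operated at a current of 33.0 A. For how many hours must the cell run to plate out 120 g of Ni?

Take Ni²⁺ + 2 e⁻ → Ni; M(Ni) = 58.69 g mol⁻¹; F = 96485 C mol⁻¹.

n(Ni) = m/M = 120 / 58.69 = 2.045 mol.
Each Ni atom requires 2 electrons, so n(e⁻) = 2 × 2.045 = 4.089 mol.
Q = n(e⁻)·F = 4.089 × 96485 = 394600 C.
t = Q/I = 394600 / 33.00 A = 11960 s = 3.32 h.

3.32 h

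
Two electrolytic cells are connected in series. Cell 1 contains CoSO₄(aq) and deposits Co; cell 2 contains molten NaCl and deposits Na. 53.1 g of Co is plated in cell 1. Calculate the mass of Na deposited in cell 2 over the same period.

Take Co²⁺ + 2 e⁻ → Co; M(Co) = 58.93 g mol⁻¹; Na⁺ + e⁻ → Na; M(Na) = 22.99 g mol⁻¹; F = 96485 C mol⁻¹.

41.4 g

n(Co) = 53.1 / 58.93 = 0.9011 mol.
Since Co²⁺ + 2 e⁻ → Co, n(e⁻) passed = 2 × 0.9011 = 1.802 mol.
Cells in series carry the same charge, so the same 1.802 mol of electrons passes through cell 2.
Na⁺ + e⁻ → Na, so n(Na) = 1.802 / 1 = 1.802 mol.
m(Na) = 1.802 × 22.99 = 41.4 g.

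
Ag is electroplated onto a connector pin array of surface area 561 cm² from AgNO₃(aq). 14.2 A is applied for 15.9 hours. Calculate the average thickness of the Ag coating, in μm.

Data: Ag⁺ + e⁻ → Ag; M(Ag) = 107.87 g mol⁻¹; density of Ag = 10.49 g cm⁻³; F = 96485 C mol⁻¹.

1540 μm

Q = I·t = 14.20 × 57240 = 812800 C; n(e⁻) = 8.424 mol.
n(Ag) = n(e⁻)/1 = 8.424 mol, so m = 8.424 × 107.87 = 908.7 g.
Volume = m/ρ = 908.7 / 10.49 = 86.63 cm³.
Thickness = V/A = 86.63 / 561 = 0.154 cm = 1540 μm.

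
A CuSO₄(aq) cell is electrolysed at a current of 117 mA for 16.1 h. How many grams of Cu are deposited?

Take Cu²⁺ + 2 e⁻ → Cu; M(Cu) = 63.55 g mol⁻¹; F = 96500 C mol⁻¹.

Q = I·t = 0.1170 A × 57960 s = 6781 C.
n(e⁻) = Q/F = 6781 / 96500 = 0.07027 mol.
Cu²⁺ + 2 e⁻ → Cu, so n(Cu) = n(e⁻)/2 = 0.03514 mol.
m = n·M = 0.03514 × 63.55 = 2.23 g.

2.23 g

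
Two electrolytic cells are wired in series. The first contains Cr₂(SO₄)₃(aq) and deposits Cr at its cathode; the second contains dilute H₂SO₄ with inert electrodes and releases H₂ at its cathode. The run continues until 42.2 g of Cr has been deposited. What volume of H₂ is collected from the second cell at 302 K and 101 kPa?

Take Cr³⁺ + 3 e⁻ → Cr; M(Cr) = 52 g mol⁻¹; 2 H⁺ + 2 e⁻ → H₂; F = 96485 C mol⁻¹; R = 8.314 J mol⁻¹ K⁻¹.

n(Cr) = 42.2 / 52 = 0.8115 mol, so n(e⁻) = 3 × 0.8115 = 2.435 mol.
The cells are in series, so the same 2.435 mol of electrons passes through the second cell.
2 H⁺ + 2 e⁻ → H₂ — 2 mol e⁻ per mol H₂, so n(H₂) = 2.435/2 = 1.217 mol.
V = nRT/P = (1.217 × 8.314 × 302) / (101 × 10³) = 0.0303 m³ = 30.3 L.

30.3 L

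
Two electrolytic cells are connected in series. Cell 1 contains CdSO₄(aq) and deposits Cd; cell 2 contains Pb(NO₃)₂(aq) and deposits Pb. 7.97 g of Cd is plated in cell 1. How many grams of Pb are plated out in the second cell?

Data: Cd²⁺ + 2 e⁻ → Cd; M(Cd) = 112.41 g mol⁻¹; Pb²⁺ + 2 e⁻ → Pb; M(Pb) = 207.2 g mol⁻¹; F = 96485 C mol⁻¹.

n(Cd) = 7.97 / 112.41 = 0.07090 mol.
Since Cd²⁺ + 2 e⁻ → Cd, n(e⁻) passed = 2 × 0.07090 = 0.1418 mol.
Cells in series carry the same charge, so the same 0.1418 mol of electrons passes through cell 2.
Pb²⁺ + 2 e⁻ → Pb, so n(Pb) = 0.1418 / 2 = 0.07090 mol.
m(Pb) = 0.07090 × 207.2 = 14.7 g.

14.7 g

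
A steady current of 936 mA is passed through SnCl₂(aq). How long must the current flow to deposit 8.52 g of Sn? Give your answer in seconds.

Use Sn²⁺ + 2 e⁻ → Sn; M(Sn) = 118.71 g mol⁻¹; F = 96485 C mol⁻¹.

n(Sn) = m/M = 8.52 / 118.71 = 0.07177 mol.
Each Sn atom requires 2 electrons, so n(e⁻) = 2 × 0.07177 = 0.1435 mol.
Q = n(e⁻)·F = 0.1435 × 96485 = 13850 C.
t = Q/I = 13850 / 0.9360 A = 14800 s.

14800 s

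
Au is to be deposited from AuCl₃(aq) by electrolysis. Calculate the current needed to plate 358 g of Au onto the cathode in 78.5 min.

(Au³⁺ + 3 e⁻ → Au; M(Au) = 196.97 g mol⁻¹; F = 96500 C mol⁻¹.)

n(Au) = 358 / 196.97 = 1.818 mol.
n(e⁻) = 3 × 1.818 = 5.453 mol.
Q = n(e⁻)·F = 5.453 × 96500 = 526200 C.
I = Q/t = 526200 / 4710.0 s = 112 A.

112 A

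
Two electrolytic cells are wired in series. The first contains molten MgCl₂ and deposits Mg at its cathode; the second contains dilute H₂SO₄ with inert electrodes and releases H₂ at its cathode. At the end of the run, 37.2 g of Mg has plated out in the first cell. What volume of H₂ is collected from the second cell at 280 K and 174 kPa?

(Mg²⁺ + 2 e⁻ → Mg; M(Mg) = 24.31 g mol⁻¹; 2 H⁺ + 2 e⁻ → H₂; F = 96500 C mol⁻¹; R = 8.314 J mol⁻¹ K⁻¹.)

20.5 L

n(Mg) = 37.2 / 24.31 = 1.530 mol, so n(e⁻) = 2 × 1.530 = 3.060 mol.
The cells are in series, so the same 3.060 mol of electrons passes through the second cell.
2 H⁺ + 2 e⁻ → H₂ — 2 mol e⁻ per mol H₂, so n(H₂) = 3.060/2 = 1.530 mol.
V = nRT/P = (1.530 × 8.314 × 280) / (174 × 10³) = 0.0205 m³ = 20.5 L.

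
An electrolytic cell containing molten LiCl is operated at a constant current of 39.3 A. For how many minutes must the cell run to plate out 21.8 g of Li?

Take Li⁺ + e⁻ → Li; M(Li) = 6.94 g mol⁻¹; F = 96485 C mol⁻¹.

129 min

n(Li) = m/M = 21.8 / 6.94 = 3.141 mol.
Each Li atom requires 1 electron, so n(e⁻) = 1 × 3.141 = 3.141 mol.
Q = n(e⁻)·F = 3.141 × 96485 = 303100 C.
t = Q/I = 303100 / 39.30 A = 7712 s = 129 min.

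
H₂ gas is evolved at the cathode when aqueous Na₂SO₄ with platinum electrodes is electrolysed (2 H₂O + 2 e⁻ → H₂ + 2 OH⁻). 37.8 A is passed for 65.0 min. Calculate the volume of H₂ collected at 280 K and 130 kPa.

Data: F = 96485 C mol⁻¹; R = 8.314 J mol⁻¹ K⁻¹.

13.7 L

Q = I·t = 37.80 A × 3900.0 s = 147400 C.
n(e⁻) = Q/F = 147400 / 96485 = 1.528 mol.
2 electrons are transferred per H₂ molecule, so n(H₂) = 1.528 / 2 = 0.7640 mol.
V = nRT/P = (0.7640 × 8.314 × 280) / (130 × 10³ Pa) = 0.0137 m³ = 13.7 L.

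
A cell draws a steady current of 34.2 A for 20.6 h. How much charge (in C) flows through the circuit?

Q = I·t = 34.20 A × 74160 s = 2.54 × 10⁶ C.

2.54 × 10⁶ C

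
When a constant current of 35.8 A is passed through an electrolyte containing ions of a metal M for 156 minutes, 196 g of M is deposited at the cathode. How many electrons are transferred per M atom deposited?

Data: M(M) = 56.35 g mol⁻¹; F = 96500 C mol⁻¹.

1

Q = I·t = 35.80 A × 9360.0 s = 335100 C, so n(e⁻) = 335100/96500 = 3.472 mol.
n(M) deposited = 196 / 56.35 = 3.478 mol.
Electrons per atom = n(e⁻)/n(M) = 3.472 / 3.478 = 0.998 ≈ 1, so the ion is M⁺.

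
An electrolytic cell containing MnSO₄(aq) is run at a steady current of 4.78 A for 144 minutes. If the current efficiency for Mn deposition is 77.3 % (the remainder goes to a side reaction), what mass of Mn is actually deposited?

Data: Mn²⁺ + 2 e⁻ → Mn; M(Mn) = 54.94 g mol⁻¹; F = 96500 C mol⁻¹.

9.09 g

Q = I·t = 4.780 × 8640.0 = 41300 C.
n(e⁻) = 41300/96500 = 0.4280 mol; theoretically n(Mn) = 0.4280/2 = 0.2140 mol, m_theo = 11.76 g.
At 77.3 % efficiency, m_actual = 0.773 × 11.76 = 9.09 g.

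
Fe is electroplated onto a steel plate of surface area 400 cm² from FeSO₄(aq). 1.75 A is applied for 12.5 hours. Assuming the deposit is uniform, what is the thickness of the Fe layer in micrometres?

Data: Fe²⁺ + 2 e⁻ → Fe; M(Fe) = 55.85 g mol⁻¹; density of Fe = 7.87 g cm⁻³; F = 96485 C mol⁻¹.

Q = I·t = 1.750 × 45000 = 78750 C; n(e⁻) = 0.8162 mol.
n(Fe) = n(e⁻)/2 = 0.4081 mol, so m = 0.4081 × 55.85 = 22.79 g.
Volume = m/ρ = 22.79 / 7.87 = 2.896 cm³.
Thickness = V/A = 2.896 / 400 = 0.00724 cm = 72.4 μm.

72.4 μm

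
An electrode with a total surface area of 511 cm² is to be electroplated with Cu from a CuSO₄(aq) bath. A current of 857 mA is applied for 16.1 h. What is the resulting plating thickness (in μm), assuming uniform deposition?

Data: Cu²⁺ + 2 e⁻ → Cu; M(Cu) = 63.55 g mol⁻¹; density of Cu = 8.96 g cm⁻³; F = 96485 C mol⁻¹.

Q = I·t = 0.8570 × 57960 = 49670 C; n(e⁻) = 0.5148 mol.
n(Cu) = n(e⁻)/2 = 0.2574 mol, so m = 0.2574 × 63.55 = 16.36 g.
Volume = m/ρ = 16.36 / 8.96 = 1.826 cm³.
Thickness = V/A = 1.826 / 511 = 0.00357 cm = 35.7 μm.

35.7 μm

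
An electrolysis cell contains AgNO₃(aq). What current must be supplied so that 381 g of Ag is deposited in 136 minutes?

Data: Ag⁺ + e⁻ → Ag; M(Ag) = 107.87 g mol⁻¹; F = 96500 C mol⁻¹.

41.8 A

n(Ag) = 381 / 107.87 = 3.532 mol.
n(e⁻) = 1 × 3.532 = 3.532 mol.
Q = n(e⁻)·F = 3.532 × 96500 = 340800 C.
I = Q/t = 340800 / 8160.0 s = 41.8 A.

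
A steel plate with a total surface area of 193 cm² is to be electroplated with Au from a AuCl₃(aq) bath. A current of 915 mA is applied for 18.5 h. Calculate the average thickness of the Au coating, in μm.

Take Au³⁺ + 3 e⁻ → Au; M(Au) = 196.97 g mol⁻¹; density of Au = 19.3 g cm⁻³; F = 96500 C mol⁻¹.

Q = I·t = 0.9150 × 66600 = 60940 C; n(e⁻) = 0.6315 mol.
n(Au) = n(e⁻)/3 = 0.2105 mol, so m = 0.2105 × 196.97 = 41.46 g.
Volume = m/ρ = 41.46 / 19.3 = 2.148 cm³.
Thickness = V/A = 2.148 / 193 = 0.0111 cm = 111 μm.

111 μm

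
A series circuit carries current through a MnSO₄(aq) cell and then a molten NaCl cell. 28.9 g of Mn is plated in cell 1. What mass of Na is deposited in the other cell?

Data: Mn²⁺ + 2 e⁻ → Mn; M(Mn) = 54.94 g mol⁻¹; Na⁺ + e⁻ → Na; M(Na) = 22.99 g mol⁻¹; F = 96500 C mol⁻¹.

n(Mn) = 28.9 / 54.94 = 0.5260 mol.
Since Mn²⁺ + 2 e⁻ → Mn, n(e⁻) passed = 2 × 0.5260 = 1.052 mol.
Cells in series carry the same charge, so the same 1.052 mol of electrons passes through cell 2.
Na⁺ + e⁻ → Na, so n(Na) = 1.052 / 1 = 1.052 mol.
m(Na) = 1.052 × 22.99 = 24.2 g.

24.2 g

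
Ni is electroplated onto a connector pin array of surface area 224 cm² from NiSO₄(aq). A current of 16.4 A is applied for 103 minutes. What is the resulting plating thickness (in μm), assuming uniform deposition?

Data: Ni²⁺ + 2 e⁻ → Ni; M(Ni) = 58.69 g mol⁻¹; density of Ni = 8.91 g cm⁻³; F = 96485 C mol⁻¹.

154 μm

Q = I·t = 16.40 × 6180.0 = 101400 C; n(e⁻) = 1.050 mol.
n(Ni) = n(e⁻)/2 = 0.5252 mol, so m = 0.5252 × 58.69 = 30.83 g.
Volume = m/ρ = 30.83 / 8.91 = 3.460 cm³.
Thickness = V/A = 3.460 / 224 = 0.0154 cm = 154 μm.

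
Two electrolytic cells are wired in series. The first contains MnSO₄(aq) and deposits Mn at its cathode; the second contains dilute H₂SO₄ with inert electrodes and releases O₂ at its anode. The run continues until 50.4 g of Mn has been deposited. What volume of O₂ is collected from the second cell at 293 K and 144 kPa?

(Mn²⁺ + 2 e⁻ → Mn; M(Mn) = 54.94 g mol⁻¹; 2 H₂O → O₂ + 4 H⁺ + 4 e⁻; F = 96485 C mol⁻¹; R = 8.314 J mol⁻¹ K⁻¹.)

n(Mn) = 50.4 / 54.94 = 0.9174 mol, so n(e⁻) = 2 × 0.9174 = 1.835 mol.
The cells are in series, so the same 1.835 mol of electrons passes through the second cell.
2 H₂O → O₂ + 4 H⁺ + 4 e⁻ — 4 mol e⁻ per mol O₂, so n(O₂) = 1.835/4 = 0.4587 mol.
V = nRT/P = (0.4587 × 8.314 × 293) / (144 × 10³) = 0.00776 m³ = 7.76 L.

7.76 L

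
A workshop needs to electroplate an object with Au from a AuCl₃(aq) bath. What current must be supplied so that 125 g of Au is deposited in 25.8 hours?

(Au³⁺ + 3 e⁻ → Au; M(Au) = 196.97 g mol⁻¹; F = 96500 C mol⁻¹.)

n(Au) = 125 / 196.97 = 0.6346 mol.
n(e⁻) = 3 × 0.6346 = 1.904 mol.
Q = n(e⁻)·F = 1.904 × 96500 = 183700 C.
I = Q/t = 183700 / 92880 s = 1.98 A.

1.98 A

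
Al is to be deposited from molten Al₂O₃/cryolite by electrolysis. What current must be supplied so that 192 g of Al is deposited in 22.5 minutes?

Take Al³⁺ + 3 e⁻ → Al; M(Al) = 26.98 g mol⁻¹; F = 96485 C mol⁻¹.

1530 A

n(Al) = 192 / 26.98 = 7.116 mol.
n(e⁻) = 3 × 7.116 = 21.35 mol.
Q = n(e⁻)·F = 21.35 × 96485 = 2060000 C.
I = Q/t = 2060000 / 1350.0 s = 1530 A.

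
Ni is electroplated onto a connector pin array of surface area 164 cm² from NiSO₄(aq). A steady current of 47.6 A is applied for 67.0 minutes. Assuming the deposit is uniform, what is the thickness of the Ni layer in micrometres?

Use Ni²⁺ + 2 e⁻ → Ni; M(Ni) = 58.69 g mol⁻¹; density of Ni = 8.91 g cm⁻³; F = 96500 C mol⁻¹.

Q = I·t = 47.60 × 4020.0 = 191400 C; n(e⁻) = 1.983 mol.
n(Ni) = n(e⁻)/2 = 0.9915 mol, so m = 0.9915 × 58.69 = 58.19 g.
Volume = m/ρ = 58.19 / 8.91 = 6.531 cm³.
Thickness = V/A = 6.531 / 164 = 0.0398 cm = 398 μm.

398 μm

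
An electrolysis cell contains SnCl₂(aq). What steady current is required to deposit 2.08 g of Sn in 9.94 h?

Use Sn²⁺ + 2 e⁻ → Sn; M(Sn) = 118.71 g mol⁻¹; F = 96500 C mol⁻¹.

n(Sn) = 2.08 / 118.71 = 0.01752 mol.
n(e⁻) = 2 × 0.01752 = 0.03504 mol.
Q = n(e⁻)·F = 0.03504 × 96500 = 3382 C.
I = Q/t = 3382 / 35784 s = 0.0945 A.

0.0945 A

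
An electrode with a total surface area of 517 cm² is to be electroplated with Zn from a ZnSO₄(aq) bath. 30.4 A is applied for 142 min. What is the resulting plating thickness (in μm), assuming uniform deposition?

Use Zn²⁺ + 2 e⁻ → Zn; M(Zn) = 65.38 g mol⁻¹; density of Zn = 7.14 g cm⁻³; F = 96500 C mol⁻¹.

Q = I·t = 30.40 × 8520.0 = 259000 C; n(e⁻) = 2.684 mol.
n(Zn) = n(e⁻)/2 = 1.342 mol, so m = 1.342 × 65.38 = 87.74 g.
Volume = m/ρ = 87.74 / 7.14 = 12.29 cm³.
Thickness = V/A = 12.29 / 517 = 0.0238 cm = 238 μm.

238 μm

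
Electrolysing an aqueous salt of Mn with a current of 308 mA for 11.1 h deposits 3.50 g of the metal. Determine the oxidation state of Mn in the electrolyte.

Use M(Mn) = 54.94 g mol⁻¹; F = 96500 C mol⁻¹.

Q = I·t = 0.3080 A × 39960 s = 12310 C, so n(e⁻) = 12310/96500 = 0.1275 mol.
n(Mn) deposited = 3.50 / 54.94 = 0.06371 mol.
Electrons per atom = n(e⁻)/n(Mn) = 0.1275 / 0.06371 = 2.00 ≈ 2, so the ion is Mn²⁺.

+2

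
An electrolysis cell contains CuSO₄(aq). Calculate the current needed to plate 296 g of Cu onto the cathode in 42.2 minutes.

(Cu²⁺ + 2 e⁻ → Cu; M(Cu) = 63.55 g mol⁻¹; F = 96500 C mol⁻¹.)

355 A

n(Cu) = 296 / 63.55 = 4.658 mol.
n(e⁻) = 2 × 4.658 = 9.315 mol.
Q = n(e⁻)·F = 9.315 × 96500 = 898900 C.
I = Q/t = 898900 / 2532.0 s = 355 A.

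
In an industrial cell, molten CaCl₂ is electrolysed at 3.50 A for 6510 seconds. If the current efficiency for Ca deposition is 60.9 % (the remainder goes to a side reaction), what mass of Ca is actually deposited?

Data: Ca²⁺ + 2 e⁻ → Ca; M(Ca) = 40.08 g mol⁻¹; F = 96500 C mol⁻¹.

2.88 g

Q = I·t = 3.500 × 6510.0 = 22780 C.
n(e⁻) = 22780/96500 = 0.2361 mol; theoretically n(Ca) = 0.2361/2 = 0.1181 mol, m_theo = 4.732 g.
At 60.9 % efficiency, m_actual = 0.609 × 4.732 = 2.88 g.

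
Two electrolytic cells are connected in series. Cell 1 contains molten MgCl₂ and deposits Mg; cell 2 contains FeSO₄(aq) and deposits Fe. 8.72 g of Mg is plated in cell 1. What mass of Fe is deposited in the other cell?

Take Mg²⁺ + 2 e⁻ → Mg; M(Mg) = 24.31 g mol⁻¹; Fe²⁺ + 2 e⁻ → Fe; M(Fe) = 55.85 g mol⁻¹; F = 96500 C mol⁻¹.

20.0 g

n(Mg) = 8.72 / 24.31 = 0.3587 mol.
Since Mg²⁺ + 2 e⁻ → Mg, n(e⁻) passed = 2 × 0.3587 = 0.7174 mol.
Cells in series carry the same charge, so the same 0.7174 mol of electrons passes through cell 2.
Fe²⁺ + 2 e⁻ → Fe, so n(Fe) = 0.7174 / 2 = 0.3587 mol.
m(Fe) = 0.3587 × 55.85 = 20.0 g.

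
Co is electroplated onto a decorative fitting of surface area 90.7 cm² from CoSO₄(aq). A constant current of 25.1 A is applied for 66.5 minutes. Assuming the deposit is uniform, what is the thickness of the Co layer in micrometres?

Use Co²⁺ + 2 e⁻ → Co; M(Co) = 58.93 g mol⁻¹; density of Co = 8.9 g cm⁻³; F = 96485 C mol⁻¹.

Q = I·t = 25.10 × 3990.0 = 100100 C; n(e⁻) = 1.038 mol.
n(Co) = n(e⁻)/2 = 0.5190 mol, so m = 0.5190 × 58.93 = 30.58 g.
Volume = m/ρ = 30.58 / 8.9 = 3.436 cm³.
Thickness = V/A = 3.436 / 90.7 = 0.0379 cm = 379 μm.

379 μm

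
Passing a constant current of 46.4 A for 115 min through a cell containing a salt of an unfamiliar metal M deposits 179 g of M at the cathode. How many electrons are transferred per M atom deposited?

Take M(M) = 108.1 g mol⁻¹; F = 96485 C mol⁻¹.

Q = I·t = 46.40 A × 6900.0 s = 320200 C, so n(e⁻) = 320200/96485 = 3.318 mol.
n(M) deposited = 179 / 108.1 = 1.656 mol.
Electrons per atom = n(e⁻)/n(M) = 3.318 / 1.656 = 2.00 ≈ 2, so the ion is M²⁺.

2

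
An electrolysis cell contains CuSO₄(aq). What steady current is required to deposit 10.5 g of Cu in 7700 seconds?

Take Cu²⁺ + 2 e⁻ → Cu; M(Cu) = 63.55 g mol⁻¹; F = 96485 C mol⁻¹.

4.14 A

n(Cu) = 10.5 / 63.55 = 0.1652 mol.
n(e⁻) = 2 × 0.1652 = 0.3304 mol.
Q = n(e⁻)·F = 0.3304 × 96485 = 31880 C.
I = Q/t = 31880 / 7700.0 s = 4.14 A.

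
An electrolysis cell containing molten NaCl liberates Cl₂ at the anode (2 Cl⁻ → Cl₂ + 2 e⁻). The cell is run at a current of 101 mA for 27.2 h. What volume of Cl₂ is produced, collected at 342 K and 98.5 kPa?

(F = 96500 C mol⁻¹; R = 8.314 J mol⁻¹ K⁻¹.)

Q = I·t = 0.1010 A × 97920 s = 9890 C.
n(e⁻) = Q/F = 9890 / 96500 = 0.1025 mol.
2 electrons are transferred per Cl₂ molecule, so n(Cl₂) = 0.1025 / 2 = 0.05124 mol.
V = nRT/P = (0.05124 × 8.314 × 342) / (98.5 × 10³ Pa) = 0.00148 m³ = 1.48 L.

1.48 L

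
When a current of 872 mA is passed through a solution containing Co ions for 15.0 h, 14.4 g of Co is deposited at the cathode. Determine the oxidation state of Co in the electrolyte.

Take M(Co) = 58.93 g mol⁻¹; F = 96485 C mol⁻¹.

+2

Q = I·t = 0.8720 A × 54000 s = 47090 C, so n(e⁻) = 47090/96485 = 0.4880 mol.
n(Co) deposited = 14.4 / 58.93 = 0.2444 mol.
Electrons per atom = n(e⁻)/n(Co) = 0.4880 / 0.2444 = 2.00 ≈ 2, so the ion is Co²⁺.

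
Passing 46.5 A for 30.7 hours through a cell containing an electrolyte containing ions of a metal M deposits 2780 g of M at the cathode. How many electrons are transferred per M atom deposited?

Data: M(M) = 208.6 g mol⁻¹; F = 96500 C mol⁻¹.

4

Q = I·t = 46.50 A × 110520 s = 5139000 C, so n(e⁻) = 5139000/96500 = 53.26 mol.
n(M) deposited = 2780 / 208.6 = 13.33 mol.
Electrons per atom = n(e⁻)/n(M) = 53.26 / 13.33 = 4.00 ≈ 4, so the ion is M⁴⁺.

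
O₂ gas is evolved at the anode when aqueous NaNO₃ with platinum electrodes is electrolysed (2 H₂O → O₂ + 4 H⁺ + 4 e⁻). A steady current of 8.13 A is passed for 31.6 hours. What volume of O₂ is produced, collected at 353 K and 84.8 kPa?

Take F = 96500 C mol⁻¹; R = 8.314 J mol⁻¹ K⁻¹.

Q = I·t = 8.130 A × 113760 s = 924900 C.
n(e⁻) = Q/F = 924900 / 96500 = 9.584 mol.
4 electrons are transferred per O₂ molecule, so n(O₂) = 9.584 / 4 = 2.396 mol.
V = nRT/P = (2.396 × 8.314 × 353) / (84.8 × 10³ Pa) = 0.0829 m³ = 82.9 L.

82.9 L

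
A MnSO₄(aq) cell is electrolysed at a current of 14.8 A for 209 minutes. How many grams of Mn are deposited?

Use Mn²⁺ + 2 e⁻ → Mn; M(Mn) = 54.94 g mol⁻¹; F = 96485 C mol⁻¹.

Q = I·t = 14.80 A × 12540 s = 185600 C.
n(e⁻) = Q/F = 185600 / 96485 = 1.924 mol.
Mn²⁺ + 2 e⁻ → Mn, so n(Mn) = n(e⁻)/2 = 0.9618 mol.
m = n·M = 0.9618 × 54.94 = 52.8 g.

52.8 g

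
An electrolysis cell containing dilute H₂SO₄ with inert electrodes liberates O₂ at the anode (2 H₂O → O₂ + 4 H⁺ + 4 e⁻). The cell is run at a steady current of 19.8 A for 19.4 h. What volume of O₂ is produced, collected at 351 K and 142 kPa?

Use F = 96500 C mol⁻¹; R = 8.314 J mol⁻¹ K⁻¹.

73.6 L

Q = I·t = 19.80 A × 69840 s = 1383000 C.
n(e⁻) = Q/F = 1383000 / 96500 = 14.33 mol.
4 electrons are transferred per O₂ molecule, so n(O₂) = 14.33 / 4 = 3.582 mol.
V = nRT/P = (3.582 × 8.314 × 351) / (142 × 10³ Pa) = 0.0736 m³ = 73.6 L.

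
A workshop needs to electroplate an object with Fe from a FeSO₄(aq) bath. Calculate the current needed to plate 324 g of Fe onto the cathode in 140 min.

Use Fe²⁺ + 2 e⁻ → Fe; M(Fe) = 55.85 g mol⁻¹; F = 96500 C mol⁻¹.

133 A

n(Fe) = 324 / 55.85 = 5.801 mol.
n(e⁻) = 2 × 5.801 = 11.60 mol.
Q = n(e⁻)·F = 11.60 × 96500 = 1120000 C.
I = Q/t = 1120000 / 8400.0 s = 133 A.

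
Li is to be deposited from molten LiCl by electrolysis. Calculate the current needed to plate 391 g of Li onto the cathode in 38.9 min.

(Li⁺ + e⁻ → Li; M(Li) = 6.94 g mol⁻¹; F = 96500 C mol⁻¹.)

n(Li) = 391 / 6.94 = 56.34 mol.
n(e⁻) = 1 × 56.34 = 56.34 mol.
Q = n(e⁻)·F = 56.34 × 96500 = 5437000 C.
I = Q/t = 5437000 / 2334.0 s = 2330 A.

2330 A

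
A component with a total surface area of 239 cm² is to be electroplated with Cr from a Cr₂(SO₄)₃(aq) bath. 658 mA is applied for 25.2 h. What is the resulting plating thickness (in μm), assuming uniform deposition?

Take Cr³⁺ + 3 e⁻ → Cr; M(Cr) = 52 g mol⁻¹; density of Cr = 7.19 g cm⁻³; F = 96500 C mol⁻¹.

Q = I·t = 0.6580 × 90720 = 59690 C; n(e⁻) = 0.6186 mol.
n(Cr) = n(e⁻)/3 = 0.2062 mol, so m = 0.2062 × 52 = 10.72 g.
Volume = m/ρ = 10.72 / 7.19 = 1.491 cm³.
Thickness = V/A = 1.491 / 239 = 0.00624 cm = 62.4 μm.

62.4 μm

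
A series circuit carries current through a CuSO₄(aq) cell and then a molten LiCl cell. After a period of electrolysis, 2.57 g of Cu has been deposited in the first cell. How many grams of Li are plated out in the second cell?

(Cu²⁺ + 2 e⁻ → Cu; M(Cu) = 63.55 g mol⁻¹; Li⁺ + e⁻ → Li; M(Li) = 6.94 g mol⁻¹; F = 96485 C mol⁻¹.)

0.561 g

n(Cu) = 2.57 / 63.55 = 0.04044 mol.
Since Cu²⁺ + 2 e⁻ → Cu, n(e⁻) passed = 2 × 0.04044 = 0.08088 mol.
Cells in series carry the same charge, so the same 0.08088 mol of electrons passes through cell 2.
Li⁺ + e⁻ → Li, so n(Li) = 0.08088 / 1 = 0.08088 mol.
m(Li) = 0.08088 × 6.94 = 0.561 g.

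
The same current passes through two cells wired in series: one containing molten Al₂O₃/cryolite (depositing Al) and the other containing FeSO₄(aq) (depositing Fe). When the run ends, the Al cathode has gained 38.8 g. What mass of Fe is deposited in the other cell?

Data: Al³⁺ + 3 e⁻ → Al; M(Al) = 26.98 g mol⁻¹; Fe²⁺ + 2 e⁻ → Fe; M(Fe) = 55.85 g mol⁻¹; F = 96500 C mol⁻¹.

120 g

n(Al) = 38.8 / 26.98 = 1.438 mol.
Since Al³⁺ + 3 e⁻ → Al, n(e⁻) passed = 3 × 1.438 = 4.314 mol.
Cells in series carry the same charge, so the same 4.314 mol of electrons passes through cell 2.
Fe²⁺ + 2 e⁻ → Fe, so n(Fe) = 4.314 / 2 = 2.157 mol.
m(Fe) = 2.157 × 55.85 = 120 g.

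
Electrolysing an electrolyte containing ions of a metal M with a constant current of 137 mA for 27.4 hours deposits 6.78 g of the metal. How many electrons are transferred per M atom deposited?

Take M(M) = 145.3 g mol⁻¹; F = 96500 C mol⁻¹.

3

Q = I·t = 0.1370 A × 98640 s = 13510 C, so n(e⁻) = 13510/96500 = 0.1400 mol.
n(M) deposited = 6.78 / 145.3 = 0.04666 mol.
Electrons per atom = n(e⁻)/n(M) = 0.1400 / 0.04666 = 3.00 ≈ 3, so the ion is M³⁺.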